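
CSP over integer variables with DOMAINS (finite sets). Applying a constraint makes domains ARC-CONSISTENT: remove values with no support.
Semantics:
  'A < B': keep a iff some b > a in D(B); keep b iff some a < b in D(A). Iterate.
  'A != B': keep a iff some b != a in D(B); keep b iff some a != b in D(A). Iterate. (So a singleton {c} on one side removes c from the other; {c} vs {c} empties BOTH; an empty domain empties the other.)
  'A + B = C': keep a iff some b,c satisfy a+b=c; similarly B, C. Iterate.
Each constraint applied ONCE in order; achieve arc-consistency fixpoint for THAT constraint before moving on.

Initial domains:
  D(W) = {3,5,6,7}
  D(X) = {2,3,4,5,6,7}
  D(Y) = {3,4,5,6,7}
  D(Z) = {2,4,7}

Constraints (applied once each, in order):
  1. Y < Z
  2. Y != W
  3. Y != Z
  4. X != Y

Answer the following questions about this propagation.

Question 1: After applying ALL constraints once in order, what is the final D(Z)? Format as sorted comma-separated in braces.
Constraint 1 (Y < Z) on D(Y)={3,4,5,6,7} D(Z)={2,4,7}: Y {3,4,5,6,7}->{3,4,5,6}; Z {2,4,7}->{4,7}
Constraint 2 (Y != W) on D(Y)={3,4,5,6} D(W)={3,5,6,7}: no change
Constraint 3 (Y != Z) on D(Y)={3,4,5,6} D(Z)={4,7}: no change
Constraint 4 (X != Y) on D(X)={2,3,4,5,6,7} D(Y)={3,4,5,6}: no change
So after all 4 constraints: D(Z) = {4,7}

Answer: {4,7}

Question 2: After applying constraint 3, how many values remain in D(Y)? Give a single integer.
Constraint 1 (Y < Z) on D(Y)={3,4,5,6,7} D(Z)={2,4,7}: Y {3,4,5,6,7}->{3,4,5,6}; Z {2,4,7}->{4,7}
Constraint 2 (Y != W) on D(Y)={3,4,5,6} D(W)={3,5,6,7}: no change
Constraint 3 (Y != Z) on D(Y)={3,4,5,6} D(Z)={4,7}: no change
So after constraint 3: D(Y)={3,4,5,6}, size = 4

Answer: 4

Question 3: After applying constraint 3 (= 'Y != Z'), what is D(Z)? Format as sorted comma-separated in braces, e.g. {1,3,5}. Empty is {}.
Constraint 1 (Y < Z) on D(Y)={3,4,5,6,7} D(Z)={2,4,7}: Y {3,4,5,6,7}->{3,4,5,6}; Z {2,4,7}->{4,7}
Constraint 2 (Y != W) on D(Y)={3,4,5,6} D(W)={3,5,6,7}: no change
Constraint 3 (Y != Z) on D(Y)={3,4,5,6} D(Z)={4,7}: no change
So after constraint 3: D(Z) = {4,7}

Answer: {4,7}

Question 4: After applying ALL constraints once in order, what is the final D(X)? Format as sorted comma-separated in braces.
Constraint 1 (Y < Z) on D(Y)={3,4,5,6,7} D(Z)={2,4,7}: Y {3,4,5,6,7}->{3,4,5,6}; Z {2,4,7}->{4,7}
Constraint 2 (Y != W) on D(Y)={3,4,5,6} D(W)={3,5,6,7}: no change
Constraint 3 (Y != Z) on D(Y)={3,4,5,6} D(Z)={4,7}: no change
Constraint 4 (X != Y) on D(X)={2,3,4,5,6,7} D(Y)={3,4,5,6}: no change
So after all 4 constraints: D(X) = {2,3,4,5,6,7}

Answer: {2,3,4,5,6,7}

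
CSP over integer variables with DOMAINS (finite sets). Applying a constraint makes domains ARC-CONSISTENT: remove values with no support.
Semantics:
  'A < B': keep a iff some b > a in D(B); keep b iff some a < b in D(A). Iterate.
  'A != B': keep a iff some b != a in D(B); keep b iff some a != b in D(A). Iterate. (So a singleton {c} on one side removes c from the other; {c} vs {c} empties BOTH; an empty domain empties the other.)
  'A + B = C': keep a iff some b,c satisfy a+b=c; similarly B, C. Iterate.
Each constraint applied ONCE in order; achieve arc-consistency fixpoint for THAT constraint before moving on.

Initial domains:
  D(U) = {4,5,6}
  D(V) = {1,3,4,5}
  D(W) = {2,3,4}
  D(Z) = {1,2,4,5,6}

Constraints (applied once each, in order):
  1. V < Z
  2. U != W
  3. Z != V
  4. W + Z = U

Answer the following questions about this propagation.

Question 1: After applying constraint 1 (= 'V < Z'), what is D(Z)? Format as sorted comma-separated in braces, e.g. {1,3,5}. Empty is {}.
Constraint 1 (V < Z) on D(V)={1,3,4,5} D(Z)={1,2,4,5,6}: Z {1,2,4,5,6}->{2,4,5,6}
So after constraint 1: D(Z) = {2,4,5,6}

Answer: {2,4,5,6}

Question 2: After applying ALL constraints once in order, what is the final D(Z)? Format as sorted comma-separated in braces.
Answer: {2,4}

Derivation:
Constraint 1 (V < Z) on D(V)={1,3,4,5} D(Z)={1,2,4,5,6}: Z {1,2,4,5,6}->{2,4,5,6}
Constraint 2 (U != W) on D(U)={4,5,6} D(W)={2,3,4}: no change
Constraint 3 (Z != V) on D(Z)={2,4,5,6} D(V)={1,3,4,5}: no change
Constraint 4 (W + Z = U) on D(W)={2,3,4} D(Z)={2,4,5,6} D(U)={4,5,6}: Z {2,4,5,6}->{2,4}
So after all 4 constraints: D(Z) = {2,4}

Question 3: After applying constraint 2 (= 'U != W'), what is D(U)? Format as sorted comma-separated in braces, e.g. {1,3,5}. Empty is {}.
Answer: {4,5,6}

Derivation:
Constraint 1 (V < Z) on D(V)={1,3,4,5} D(Z)={1,2,4,5,6}: Z {1,2,4,5,6}->{2,4,5,6}
Constraint 2 (U != W) on D(U)={4,5,6} D(W)={2,3,4}: no change
So after constraint 2: D(U) = {4,5,6}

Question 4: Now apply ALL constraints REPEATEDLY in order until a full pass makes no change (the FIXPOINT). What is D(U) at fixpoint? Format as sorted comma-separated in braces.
pass 0 (initial): D(U)={4,5,6}
pass 1: Z {1,2,4,5,6}->{2,4}
pass 2: V {1,3,4,5}->{1,3}
pass 3: no change
Fixpoint after 3 passes: D(U) = {4,5,6}

Answer: {4,5,6}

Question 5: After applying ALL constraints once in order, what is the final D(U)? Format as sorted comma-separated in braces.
Answer: {4,5,6}

Derivation:
Constraint 1 (V < Z) on D(V)={1,3,4,5} D(Z)={1,2,4,5,6}: Z {1,2,4,5,6}->{2,4,5,6}
Constraint 2 (U != W) on D(U)={4,5,6} D(W)={2,3,4}: no change
Constraint 3 (Z != V) on D(Z)={2,4,5,6} D(V)={1,3,4,5}: no change
Constraint 4 (W + Z = U) on D(W)={2,3,4} D(Z)={2,4,5,6} D(U)={4,5,6}: Z {2,4,5,6}->{2,4}
So after all 4 constraints: D(U) = {4,5,6}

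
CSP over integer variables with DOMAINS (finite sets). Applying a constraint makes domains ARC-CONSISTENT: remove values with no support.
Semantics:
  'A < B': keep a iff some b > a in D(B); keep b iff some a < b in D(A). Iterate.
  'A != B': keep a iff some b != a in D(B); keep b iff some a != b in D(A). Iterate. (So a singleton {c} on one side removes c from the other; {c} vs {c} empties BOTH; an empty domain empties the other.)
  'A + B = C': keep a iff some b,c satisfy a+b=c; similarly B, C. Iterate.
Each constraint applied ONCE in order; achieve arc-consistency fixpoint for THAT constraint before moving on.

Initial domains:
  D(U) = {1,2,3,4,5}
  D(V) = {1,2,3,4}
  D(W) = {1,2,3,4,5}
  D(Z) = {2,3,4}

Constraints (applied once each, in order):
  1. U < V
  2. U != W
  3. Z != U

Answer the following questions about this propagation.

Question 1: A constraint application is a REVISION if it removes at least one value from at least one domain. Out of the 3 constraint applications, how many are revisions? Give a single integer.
Answer: 1

Derivation:
Constraint 1 (U < V) on D(U)={1,2,3,4,5} D(V)={1,2,3,4}: U {1,2,3,4,5}->{1,2,3}; V {1,2,3,4}->{2,3,4} => REVISION
Constraint 2 (U != W) on D(U)={1,2,3} D(W)={1,2,3,4,5}: no change => not a revision
Constraint 3 (Z != U) on D(Z)={2,3,4} D(U)={1,2,3}: no change => not a revision
Total revisions = 1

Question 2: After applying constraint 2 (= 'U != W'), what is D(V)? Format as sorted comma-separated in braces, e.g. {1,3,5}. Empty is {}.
Answer: {2,3,4}

Derivation:
Constraint 1 (U < V) on D(U)={1,2,3,4,5} D(V)={1,2,3,4}: U {1,2,3,4,5}->{1,2,3}; V {1,2,3,4}->{2,3,4}
Constraint 2 (U != W) on D(U)={1,2,3} D(W)={1,2,3,4,5}: no change
So after constraint 2: D(V) = {2,3,4}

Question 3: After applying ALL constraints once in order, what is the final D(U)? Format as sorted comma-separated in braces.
Answer: {1,2,3}

Derivation:
Constraint 1 (U < V) on D(U)={1,2,3,4,5} D(V)={1,2,3,4}: U {1,2,3,4,5}->{1,2,3}; V {1,2,3,4}->{2,3,4}
Constraint 2 (U != W) on D(U)={1,2,3} D(W)={1,2,3,4,5}: no change
Constraint 3 (Z != U) on D(Z)={2,3,4} D(U)={1,2,3}: no change
So after all 3 constraints: D(U) = {1,2,3}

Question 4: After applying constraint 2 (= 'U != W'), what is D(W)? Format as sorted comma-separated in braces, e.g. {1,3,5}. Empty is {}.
Constraint 1 (U < V) on D(U)={1,2,3,4,5} D(V)={1,2,3,4}: U {1,2,3,4,5}->{1,2,3}; V {1,2,3,4}->{2,3,4}
Constraint 2 (U != W) on D(U)={1,2,3} D(W)={1,2,3,4,5}: no change
So after constraint 2: D(W) = {1,2,3,4,5}

Answer: {1,2,3,4,5}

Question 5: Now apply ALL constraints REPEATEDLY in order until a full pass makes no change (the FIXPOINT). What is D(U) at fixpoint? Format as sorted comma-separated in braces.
pass 0 (initial): D(U)={1,2,3,4,5}
pass 1: U {1,2,3,4,5}->{1,2,3}; V {1,2,3,4}->{2,3,4}
pass 2: no change
Fixpoint after 2 passes: D(U) = {1,2,3}

Answer: {1,2,3}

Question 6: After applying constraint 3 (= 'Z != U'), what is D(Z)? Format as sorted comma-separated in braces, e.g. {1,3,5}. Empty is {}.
Constraint 1 (U < V) on D(U)={1,2,3,4,5} D(V)={1,2,3,4}: U {1,2,3,4,5}->{1,2,3}; V {1,2,3,4}->{2,3,4}
Constraint 2 (U != W) on D(U)={1,2,3} D(W)={1,2,3,4,5}: no change
Constraint 3 (Z != U) on D(Z)={2,3,4} D(U)={1,2,3}: no change
So after constraint 3: D(Z) = {2,3,4}

Answer: {2,3,4}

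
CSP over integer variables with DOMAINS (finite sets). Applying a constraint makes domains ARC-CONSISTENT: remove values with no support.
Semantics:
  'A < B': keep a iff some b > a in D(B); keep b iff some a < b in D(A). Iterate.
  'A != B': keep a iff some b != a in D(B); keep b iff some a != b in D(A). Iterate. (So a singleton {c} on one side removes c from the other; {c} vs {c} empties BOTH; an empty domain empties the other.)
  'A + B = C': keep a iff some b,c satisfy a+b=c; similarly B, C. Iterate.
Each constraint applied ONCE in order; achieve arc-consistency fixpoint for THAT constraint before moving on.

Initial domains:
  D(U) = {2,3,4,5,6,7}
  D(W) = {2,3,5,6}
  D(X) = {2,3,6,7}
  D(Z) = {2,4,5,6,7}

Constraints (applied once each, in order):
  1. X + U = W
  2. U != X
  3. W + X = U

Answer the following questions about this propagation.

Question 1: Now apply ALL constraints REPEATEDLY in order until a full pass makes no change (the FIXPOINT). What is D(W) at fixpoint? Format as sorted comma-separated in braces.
Answer: {}

Derivation:
pass 0 (initial): D(W)={2,3,5,6}
pass 1: U {2,3,4,5,6,7}->{}; W {2,3,5,6}->{}; X {2,3,6,7}->{}
pass 2: no change
Fixpoint after 2 passes: D(W) = {}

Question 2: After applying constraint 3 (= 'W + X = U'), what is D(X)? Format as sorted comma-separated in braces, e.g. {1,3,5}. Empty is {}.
Answer: {}

Derivation:
Constraint 1 (X + U = W) on D(X)={2,3,6,7} D(U)={2,3,4,5,6,7} D(W)={2,3,5,6}: X {2,3,6,7}->{2,3}; U {2,3,4,5,6,7}->{2,3,4}; W {2,3,5,6}->{5,6}
Constraint 2 (U != X) on D(U)={2,3,4} D(X)={2,3}: no change
Constraint 3 (W + X = U) on D(W)={5,6} D(X)={2,3} D(U)={2,3,4}: W {5,6}->{}; X {2,3}->{}; U {2,3,4}->{}
So after constraint 3: D(X) = {}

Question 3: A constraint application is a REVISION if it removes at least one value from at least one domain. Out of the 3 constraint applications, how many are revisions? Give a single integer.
Answer: 2

Derivation:
Constraint 1 (X + U = W) on D(X)={2,3,6,7} D(U)={2,3,4,5,6,7} D(W)={2,3,5,6}: X {2,3,6,7}->{2,3}; U {2,3,4,5,6,7}->{2,3,4}; W {2,3,5,6}->{5,6} => REVISION
Constraint 2 (U != X) on D(U)={2,3,4} D(X)={2,3}: no change => not a revision
Constraint 3 (W + X = U) on D(W)={5,6} D(X)={2,3} D(U)={2,3,4}: W {5,6}->{}; X {2,3}->{}; U {2,3,4}->{} => REVISION
Total revisions = 2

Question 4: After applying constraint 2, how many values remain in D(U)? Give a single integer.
Constraint 1 (X + U = W) on D(X)={2,3,6,7} D(U)={2,3,4,5,6,7} D(W)={2,3,5,6}: X {2,3,6,7}->{2,3}; U {2,3,4,5,6,7}->{2,3,4}; W {2,3,5,6}->{5,6}
Constraint 2 (U != X) on D(U)={2,3,4} D(X)={2,3}: no change
So after constraint 2: D(U)={2,3,4}, size = 3

Answer: 3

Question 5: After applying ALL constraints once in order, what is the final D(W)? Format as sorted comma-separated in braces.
Constraint 1 (X + U = W) on D(X)={2,3,6,7} D(U)={2,3,4,5,6,7} D(W)={2,3,5,6}: X {2,3,6,7}->{2,3}; U {2,3,4,5,6,7}->{2,3,4}; W {2,3,5,6}->{5,6}
Constraint 2 (U != X) on D(U)={2,3,4} D(X)={2,3}: no change
Constraint 3 (W + X = U) on D(W)={5,6} D(X)={2,3} D(U)={2,3,4}: W {5,6}->{}; X {2,3}->{}; U {2,3,4}->{}
So after all 3 constraints: D(W) = {}

Answer: {}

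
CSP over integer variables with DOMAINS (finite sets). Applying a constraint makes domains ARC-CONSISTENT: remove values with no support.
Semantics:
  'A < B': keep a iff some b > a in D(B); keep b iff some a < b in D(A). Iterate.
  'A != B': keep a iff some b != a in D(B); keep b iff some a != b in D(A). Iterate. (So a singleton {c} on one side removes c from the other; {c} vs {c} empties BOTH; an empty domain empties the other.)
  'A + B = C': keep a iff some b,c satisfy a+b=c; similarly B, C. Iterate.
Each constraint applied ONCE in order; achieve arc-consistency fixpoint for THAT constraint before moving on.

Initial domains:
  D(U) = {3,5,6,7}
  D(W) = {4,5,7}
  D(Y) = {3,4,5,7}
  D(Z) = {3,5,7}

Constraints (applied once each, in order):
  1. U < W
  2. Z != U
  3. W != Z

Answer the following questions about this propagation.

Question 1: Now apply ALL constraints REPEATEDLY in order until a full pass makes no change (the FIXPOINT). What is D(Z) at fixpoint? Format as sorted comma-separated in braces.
Answer: {3,5,7}

Derivation:
pass 0 (initial): D(Z)={3,5,7}
pass 1: U {3,5,6,7}->{3,5,6}
pass 2: no change
Fixpoint after 2 passes: D(Z) = {3,5,7}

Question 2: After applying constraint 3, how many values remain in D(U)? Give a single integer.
Constraint 1 (U < W) on D(U)={3,5,6,7} D(W)={4,5,7}: U {3,5,6,7}->{3,5,6}
Constraint 2 (Z != U) on D(Z)={3,5,7} D(U)={3,5,6}: no change
Constraint 3 (W != Z) on D(W)={4,5,7} D(Z)={3,5,7}: no change
So after constraint 3: D(U)={3,5,6}, size = 3

Answer: 3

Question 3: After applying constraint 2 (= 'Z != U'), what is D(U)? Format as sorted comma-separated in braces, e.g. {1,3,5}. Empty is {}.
Constraint 1 (U < W) on D(U)={3,5,6,7} D(W)={4,5,7}: U {3,5,6,7}->{3,5,6}
Constraint 2 (Z != U) on D(Z)={3,5,7} D(U)={3,5,6}: no change
So after constraint 2: D(U) = {3,5,6}

Answer: {3,5,6}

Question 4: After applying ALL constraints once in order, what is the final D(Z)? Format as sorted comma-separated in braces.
Answer: {3,5,7}

Derivation:
Constraint 1 (U < W) on D(U)={3,5,6,7} D(W)={4,5,7}: U {3,5,6,7}->{3,5,6}
Constraint 2 (Z != U) on D(Z)={3,5,7} D(U)={3,5,6}: no change
Constraint 3 (W != Z) on D(W)={4,5,7} D(Z)={3,5,7}: no change
So after all 3 constraints: D(Z) = {3,5,7}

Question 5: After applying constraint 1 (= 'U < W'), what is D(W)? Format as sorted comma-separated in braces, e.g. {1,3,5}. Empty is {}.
Answer: {4,5,7}

Derivation:
Constraint 1 (U < W) on D(U)={3,5,6,7} D(W)={4,5,7}: U {3,5,6,7}->{3,5,6}
So after constraint 1: D(W) = {4,5,7}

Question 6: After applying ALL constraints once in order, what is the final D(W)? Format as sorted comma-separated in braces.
Constraint 1 (U < W) on D(U)={3,5,6,7} D(W)={4,5,7}: U {3,5,6,7}->{3,5,6}
Constraint 2 (Z != U) on D(Z)={3,5,7} D(U)={3,5,6}: no change
Constraint 3 (W != Z) on D(W)={4,5,7} D(Z)={3,5,7}: no change
So after all 3 constraints: D(W) = {4,5,7}

Answer: {4,5,7}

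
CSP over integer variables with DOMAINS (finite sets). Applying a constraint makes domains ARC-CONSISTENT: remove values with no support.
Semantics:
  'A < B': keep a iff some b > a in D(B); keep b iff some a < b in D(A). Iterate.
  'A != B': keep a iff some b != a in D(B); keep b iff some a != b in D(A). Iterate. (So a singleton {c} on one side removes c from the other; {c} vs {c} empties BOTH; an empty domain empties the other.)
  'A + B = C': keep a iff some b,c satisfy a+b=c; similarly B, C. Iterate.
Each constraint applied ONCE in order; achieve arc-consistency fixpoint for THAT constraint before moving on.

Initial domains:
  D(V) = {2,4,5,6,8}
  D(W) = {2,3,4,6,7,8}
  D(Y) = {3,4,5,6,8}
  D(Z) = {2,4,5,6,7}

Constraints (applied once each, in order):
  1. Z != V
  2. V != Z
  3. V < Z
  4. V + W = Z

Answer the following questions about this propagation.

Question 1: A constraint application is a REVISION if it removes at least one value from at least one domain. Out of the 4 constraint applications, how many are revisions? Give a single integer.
Answer: 2

Derivation:
Constraint 1 (Z != V) on D(Z)={2,4,5,6,7} D(V)={2,4,5,6,8}: no change => not a revision
Constraint 2 (V != Z) on D(V)={2,4,5,6,8} D(Z)={2,4,5,6,7}: no change => not a revision
Constraint 3 (V < Z) on D(V)={2,4,5,6,8} D(Z)={2,4,5,6,7}: V {2,4,5,6,8}->{2,4,5,6}; Z {2,4,5,6,7}->{4,5,6,7} => REVISION
Constraint 4 (V + W = Z) on D(V)={2,4,5,6} D(W)={2,3,4,6,7,8} D(Z)={4,5,6,7}: V {2,4,5,6}->{2,4,5}; W {2,3,4,6,7,8}->{2,3,4} => REVISION
Total revisions = 2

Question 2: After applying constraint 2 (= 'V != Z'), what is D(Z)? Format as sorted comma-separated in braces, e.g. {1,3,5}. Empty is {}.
Answer: {2,4,5,6,7}

Derivation:
Constraint 1 (Z != V) on D(Z)={2,4,5,6,7} D(V)={2,4,5,6,8}: no change
Constraint 2 (V != Z) on D(V)={2,4,5,6,8} D(Z)={2,4,5,6,7}: no change
So after constraint 2: D(Z) = {2,4,5,6,7}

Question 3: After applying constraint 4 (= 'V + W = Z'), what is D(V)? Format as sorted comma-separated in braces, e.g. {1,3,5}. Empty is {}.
Constraint 1 (Z != V) on D(Z)={2,4,5,6,7} D(V)={2,4,5,6,8}: no change
Constraint 2 (V != Z) on D(V)={2,4,5,6,8} D(Z)={2,4,5,6,7}: no change
Constraint 3 (V < Z) on D(V)={2,4,5,6,8} D(Z)={2,4,5,6,7}: V {2,4,5,6,8}->{2,4,5,6}; Z {2,4,5,6,7}->{4,5,6,7}
Constraint 4 (V + W = Z) on D(V)={2,4,5,6} D(W)={2,3,4,6,7,8} D(Z)={4,5,6,7}: V {2,4,5,6}->{2,4,5}; W {2,3,4,6,7,8}->{2,3,4}
So after constraint 4: D(V) = {2,4,5}

Answer: {2,4,5}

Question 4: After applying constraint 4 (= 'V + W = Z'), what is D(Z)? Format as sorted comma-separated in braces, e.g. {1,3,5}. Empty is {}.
Answer: {4,5,6,7}

Derivation:
Constraint 1 (Z != V) on D(Z)={2,4,5,6,7} D(V)={2,4,5,6,8}: no change
Constraint 2 (V != Z) on D(V)={2,4,5,6,8} D(Z)={2,4,5,6,7}: no change
Constraint 3 (V < Z) on D(V)={2,4,5,6,8} D(Z)={2,4,5,6,7}: V {2,4,5,6,8}->{2,4,5,6}; Z {2,4,5,6,7}->{4,5,6,7}
Constraint 4 (V + W = Z) on D(V)={2,4,5,6} D(W)={2,3,4,6,7,8} D(Z)={4,5,6,7}: V {2,4,5,6}->{2,4,5}; W {2,3,4,6,7,8}->{2,3,4}
So after constraint 4: D(Z) = {4,5,6,7}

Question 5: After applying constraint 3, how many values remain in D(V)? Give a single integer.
Constraint 1 (Z != V) on D(Z)={2,4,5,6,7} D(V)={2,4,5,6,8}: no change
Constraint 2 (V != Z) on D(V)={2,4,5,6,8} D(Z)={2,4,5,6,7}: no change
Constraint 3 (V < Z) on D(V)={2,4,5,6,8} D(Z)={2,4,5,6,7}: V {2,4,5,6,8}->{2,4,5,6}; Z {2,4,5,6,7}->{4,5,6,7}
So after constraint 3: D(V)={2,4,5,6}, size = 4

Answer: 4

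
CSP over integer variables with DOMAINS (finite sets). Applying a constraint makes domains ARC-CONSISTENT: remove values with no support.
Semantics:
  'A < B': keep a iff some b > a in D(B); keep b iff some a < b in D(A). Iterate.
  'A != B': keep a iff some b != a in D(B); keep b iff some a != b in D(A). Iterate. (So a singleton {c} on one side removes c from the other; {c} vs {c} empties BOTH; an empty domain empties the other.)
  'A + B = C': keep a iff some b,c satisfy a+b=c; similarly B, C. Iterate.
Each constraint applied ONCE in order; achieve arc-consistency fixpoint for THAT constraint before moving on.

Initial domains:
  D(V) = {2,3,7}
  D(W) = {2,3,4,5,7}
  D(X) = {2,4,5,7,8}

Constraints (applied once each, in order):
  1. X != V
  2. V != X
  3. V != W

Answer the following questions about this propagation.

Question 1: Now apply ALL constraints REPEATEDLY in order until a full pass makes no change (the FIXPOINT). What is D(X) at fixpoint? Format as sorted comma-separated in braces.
pass 0 (initial): D(X)={2,4,5,7,8}
pass 1: no change
Fixpoint after 1 passes: D(X) = {2,4,5,7,8}

Answer: {2,4,5,7,8}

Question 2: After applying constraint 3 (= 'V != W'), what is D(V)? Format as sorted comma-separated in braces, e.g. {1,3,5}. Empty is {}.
Constraint 1 (X != V) on D(X)={2,4,5,7,8} D(V)={2,3,7}: no change
Constraint 2 (V != X) on D(V)={2,3,7} D(X)={2,4,5,7,8}: no change
Constraint 3 (V != W) on D(V)={2,3,7} D(W)={2,3,4,5,7}: no change
So after constraint 3: D(V) = {2,3,7}

Answer: {2,3,7}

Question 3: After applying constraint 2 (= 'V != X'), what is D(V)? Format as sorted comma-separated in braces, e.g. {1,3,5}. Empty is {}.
Answer: {2,3,7}

Derivation:
Constraint 1 (X != V) on D(X)={2,4,5,7,8} D(V)={2,3,7}: no change
Constraint 2 (V != X) on D(V)={2,3,7} D(X)={2,4,5,7,8}: no change
So after constraint 2: D(V) = {2,3,7}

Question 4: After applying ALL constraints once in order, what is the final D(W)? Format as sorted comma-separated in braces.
Constraint 1 (X != V) on D(X)={2,4,5,7,8} D(V)={2,3,7}: no change
Constraint 2 (V != X) on D(V)={2,3,7} D(X)={2,4,5,7,8}: no change
Constraint 3 (V != W) on D(V)={2,3,7} D(W)={2,3,4,5,7}: no change
So after all 3 constraints: D(W) = {2,3,4,5,7}

Answer: {2,3,4,5,7}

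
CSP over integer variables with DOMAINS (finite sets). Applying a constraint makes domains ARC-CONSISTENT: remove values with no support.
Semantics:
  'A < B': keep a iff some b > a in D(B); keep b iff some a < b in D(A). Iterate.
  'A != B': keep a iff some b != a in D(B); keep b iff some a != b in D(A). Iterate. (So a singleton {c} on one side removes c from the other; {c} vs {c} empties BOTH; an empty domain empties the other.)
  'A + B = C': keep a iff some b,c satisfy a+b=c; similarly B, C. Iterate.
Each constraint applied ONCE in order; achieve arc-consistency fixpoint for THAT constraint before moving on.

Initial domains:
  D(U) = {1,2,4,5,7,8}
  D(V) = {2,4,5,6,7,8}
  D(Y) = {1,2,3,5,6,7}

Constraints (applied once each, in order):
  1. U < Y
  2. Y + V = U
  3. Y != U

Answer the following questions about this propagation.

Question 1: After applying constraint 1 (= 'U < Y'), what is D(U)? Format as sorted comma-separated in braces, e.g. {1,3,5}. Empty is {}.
Answer: {1,2,4,5}

Derivation:
Constraint 1 (U < Y) on D(U)={1,2,4,5,7,8} D(Y)={1,2,3,5,6,7}: U {1,2,4,5,7,8}->{1,2,4,5}; Y {1,2,3,5,6,7}->{2,3,5,6,7}
So after constraint 1: D(U) = {1,2,4,5}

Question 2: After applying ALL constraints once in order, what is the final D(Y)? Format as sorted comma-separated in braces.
Constraint 1 (U < Y) on D(U)={1,2,4,5,7,8} D(Y)={1,2,3,5,6,7}: U {1,2,4,5,7,8}->{1,2,4,5}; Y {1,2,3,5,6,7}->{2,3,5,6,7}
Constraint 2 (Y + V = U) on D(Y)={2,3,5,6,7} D(V)={2,4,5,6,7,8} D(U)={1,2,4,5}: Y {2,3,5,6,7}->{2,3}; V {2,4,5,6,7,8}->{2}; U {1,2,4,5}->{4,5}
Constraint 3 (Y != U) on D(Y)={2,3} D(U)={4,5}: no change
So after all 3 constraints: D(Y) = {2,3}

Answer: {2,3}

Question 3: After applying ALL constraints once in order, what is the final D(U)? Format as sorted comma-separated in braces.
Constraint 1 (U < Y) on D(U)={1,2,4,5,7,8} D(Y)={1,2,3,5,6,7}: U {1,2,4,5,7,8}->{1,2,4,5}; Y {1,2,3,5,6,7}->{2,3,5,6,7}
Constraint 2 (Y + V = U) on D(Y)={2,3,5,6,7} D(V)={2,4,5,6,7,8} D(U)={1,2,4,5}: Y {2,3,5,6,7}->{2,3}; V {2,4,5,6,7,8}->{2}; U {1,2,4,5}->{4,5}
Constraint 3 (Y != U) on D(Y)={2,3} D(U)={4,5}: no change
So after all 3 constraints: D(U) = {4,5}

Answer: {4,5}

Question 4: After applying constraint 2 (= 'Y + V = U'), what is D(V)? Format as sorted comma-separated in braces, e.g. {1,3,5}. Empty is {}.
Answer: {2}

Derivation:
Constraint 1 (U < Y) on D(U)={1,2,4,5,7,8} D(Y)={1,2,3,5,6,7}: U {1,2,4,5,7,8}->{1,2,4,5}; Y {1,2,3,5,6,7}->{2,3,5,6,7}
Constraint 2 (Y + V = U) on D(Y)={2,3,5,6,7} D(V)={2,4,5,6,7,8} D(U)={1,2,4,5}: Y {2,3,5,6,7}->{2,3}; V {2,4,5,6,7,8}->{2}; U {1,2,4,5}->{4,5}
So after constraint 2: D(V) = {2}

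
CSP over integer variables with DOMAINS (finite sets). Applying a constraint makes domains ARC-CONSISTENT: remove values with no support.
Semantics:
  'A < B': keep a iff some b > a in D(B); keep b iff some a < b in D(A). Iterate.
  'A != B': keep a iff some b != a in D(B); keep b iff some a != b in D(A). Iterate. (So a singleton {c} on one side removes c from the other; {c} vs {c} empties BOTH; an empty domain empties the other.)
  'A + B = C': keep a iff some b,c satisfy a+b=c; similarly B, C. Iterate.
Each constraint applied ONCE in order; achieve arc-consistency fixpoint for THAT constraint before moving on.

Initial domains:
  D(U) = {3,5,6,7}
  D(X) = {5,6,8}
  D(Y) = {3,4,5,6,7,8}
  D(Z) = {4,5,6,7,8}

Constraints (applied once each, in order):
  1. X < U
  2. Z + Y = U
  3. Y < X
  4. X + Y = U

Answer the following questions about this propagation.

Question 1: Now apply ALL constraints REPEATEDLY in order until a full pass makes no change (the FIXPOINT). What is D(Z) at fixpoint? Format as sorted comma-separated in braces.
Answer: {}

Derivation:
pass 0 (initial): D(Z)={4,5,6,7,8}
pass 1: U {3,5,6,7}->{}; X {5,6,8}->{}; Y {3,4,5,6,7,8}->{}; Z {4,5,6,7,8}->{4}
pass 2: Z {4}->{}
pass 3: no change
Fixpoint after 3 passes: D(Z) = {}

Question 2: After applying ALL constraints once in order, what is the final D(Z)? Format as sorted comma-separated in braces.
Constraint 1 (X < U) on D(X)={5,6,8} D(U)={3,5,6,7}: X {5,6,8}->{5,6}; U {3,5,6,7}->{6,7}
Constraint 2 (Z + Y = U) on D(Z)={4,5,6,7,8} D(Y)={3,4,5,6,7,8} D(U)={6,7}: Z {4,5,6,7,8}->{4}; Y {3,4,5,6,7,8}->{3}; U {6,7}->{7}
Constraint 3 (Y < X) on D(Y)={3} D(X)={5,6}: no change
Constraint 4 (X + Y = U) on D(X)={5,6} D(Y)={3} D(U)={7}: X {5,6}->{}; Y {3}->{}; U {7}->{}
So after all 4 constraints: D(Z) = {4}

Answer: {4}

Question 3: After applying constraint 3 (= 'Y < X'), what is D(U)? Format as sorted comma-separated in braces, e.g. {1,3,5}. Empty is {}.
Answer: {7}

Derivation:
Constraint 1 (X < U) on D(X)={5,6,8} D(U)={3,5,6,7}: X {5,6,8}->{5,6}; U {3,5,6,7}->{6,7}
Constraint 2 (Z + Y = U) on D(Z)={4,5,6,7,8} D(Y)={3,4,5,6,7,8} D(U)={6,7}: Z {4,5,6,7,8}->{4}; Y {3,4,5,6,7,8}->{3}; U {6,7}->{7}
Constraint 3 (Y < X) on D(Y)={3} D(X)={5,6}: no change
So after constraint 3: D(U) = {7}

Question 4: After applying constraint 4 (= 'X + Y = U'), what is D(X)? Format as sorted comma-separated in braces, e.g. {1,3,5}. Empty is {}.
Constraint 1 (X < U) on D(X)={5,6,8} D(U)={3,5,6,7}: X {5,6,8}->{5,6}; U {3,5,6,7}->{6,7}
Constraint 2 (Z + Y = U) on D(Z)={4,5,6,7,8} D(Y)={3,4,5,6,7,8} D(U)={6,7}: Z {4,5,6,7,8}->{4}; Y {3,4,5,6,7,8}->{3}; U {6,7}->{7}
Constraint 3 (Y < X) on D(Y)={3} D(X)={5,6}: no change
Constraint 4 (X + Y = U) on D(X)={5,6} D(Y)={3} D(U)={7}: X {5,6}->{}; Y {3}->{}; U {7}->{}
So after constraint 4: D(X) = {}

Answer: {}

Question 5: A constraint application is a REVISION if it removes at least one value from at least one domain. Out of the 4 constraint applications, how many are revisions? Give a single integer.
Constraint 1 (X < U) on D(X)={5,6,8} D(U)={3,5,6,7}: X {5,6,8}->{5,6}; U {3,5,6,7}->{6,7} => REVISION
Constraint 2 (Z + Y = U) on D(Z)={4,5,6,7,8} D(Y)={3,4,5,6,7,8} D(U)={6,7}: Z {4,5,6,7,8}->{4}; Y {3,4,5,6,7,8}->{3}; U {6,7}->{7} => REVISION
Constraint 3 (Y < X) on D(Y)={3} D(X)={5,6}: no change => not a revision
Constraint 4 (X + Y = U) on D(X)={5,6} D(Y)={3} D(U)={7}: X {5,6}->{}; Y {3}->{}; U {7}->{} => REVISION
Total revisions = 3

Answer: 3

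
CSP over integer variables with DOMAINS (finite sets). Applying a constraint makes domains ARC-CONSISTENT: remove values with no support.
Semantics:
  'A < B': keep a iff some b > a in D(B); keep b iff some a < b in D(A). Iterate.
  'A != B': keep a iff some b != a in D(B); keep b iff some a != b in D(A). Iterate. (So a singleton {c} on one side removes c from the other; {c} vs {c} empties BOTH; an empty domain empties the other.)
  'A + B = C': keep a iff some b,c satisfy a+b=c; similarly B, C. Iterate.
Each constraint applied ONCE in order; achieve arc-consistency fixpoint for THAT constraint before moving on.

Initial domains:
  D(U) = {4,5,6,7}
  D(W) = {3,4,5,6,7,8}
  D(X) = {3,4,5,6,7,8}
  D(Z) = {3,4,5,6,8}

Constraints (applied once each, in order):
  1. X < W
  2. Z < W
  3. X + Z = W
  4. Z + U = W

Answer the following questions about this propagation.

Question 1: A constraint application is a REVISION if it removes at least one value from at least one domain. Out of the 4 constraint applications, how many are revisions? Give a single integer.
Constraint 1 (X < W) on D(X)={3,4,5,6,7,8} D(W)={3,4,5,6,7,8}: X {3,4,5,6,7,8}->{3,4,5,6,7}; W {3,4,5,6,7,8}->{4,5,6,7,8} => REVISION
Constraint 2 (Z < W) on D(Z)={3,4,5,6,8} D(W)={4,5,6,7,8}: Z {3,4,5,6,8}->{3,4,5,6} => REVISION
Constraint 3 (X + Z = W) on D(X)={3,4,5,6,7} D(Z)={3,4,5,6} D(W)={4,5,6,7,8}: X {3,4,5,6,7}->{3,4,5}; Z {3,4,5,6}->{3,4,5}; W {4,5,6,7,8}->{6,7,8} => REVISION
Constraint 4 (Z + U = W) on D(Z)={3,4,5} D(U)={4,5,6,7} D(W)={6,7,8}: Z {3,4,5}->{3,4}; U {4,5,6,7}->{4,5}; W {6,7,8}->{7,8} => REVISION
Total revisions = 4

Answer: 4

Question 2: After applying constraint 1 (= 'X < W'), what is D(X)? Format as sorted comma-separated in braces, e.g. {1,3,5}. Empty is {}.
Constraint 1 (X < W) on D(X)={3,4,5,6,7,8} D(W)={3,4,5,6,7,8}: X {3,4,5,6,7,8}->{3,4,5,6,7}; W {3,4,5,6,7,8}->{4,5,6,7,8}
So after constraint 1: D(X) = {3,4,5,6,7}

Answer: {3,4,5,6,7}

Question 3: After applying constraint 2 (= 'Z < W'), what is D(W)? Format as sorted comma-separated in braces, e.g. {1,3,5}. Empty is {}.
Constraint 1 (X < W) on D(X)={3,4,5,6,7,8} D(W)={3,4,5,6,7,8}: X {3,4,5,6,7,8}->{3,4,5,6,7}; W {3,4,5,6,7,8}->{4,5,6,7,8}
Constraint 2 (Z < W) on D(Z)={3,4,5,6,8} D(W)={4,5,6,7,8}: Z {3,4,5,6,8}->{3,4,5,6}
So after constraint 2: D(W) = {4,5,6,7,8}

Answer: {4,5,6,7,8}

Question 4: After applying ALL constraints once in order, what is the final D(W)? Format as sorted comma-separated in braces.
Answer: {7,8}

Derivation:
Constraint 1 (X < W) on D(X)={3,4,5,6,7,8} D(W)={3,4,5,6,7,8}: X {3,4,5,6,7,8}->{3,4,5,6,7}; W {3,4,5,6,7,8}->{4,5,6,7,8}
Constraint 2 (Z < W) on D(Z)={3,4,5,6,8} D(W)={4,5,6,7,8}: Z {3,4,5,6,8}->{3,4,5,6}
Constraint 3 (X + Z = W) on D(X)={3,4,5,6,7} D(Z)={3,4,5,6} D(W)={4,5,6,7,8}: X {3,4,5,6,7}->{3,4,5}; Z {3,4,5,6}->{3,4,5}; W {4,5,6,7,8}->{6,7,8}
Constraint 4 (Z + U = W) on D(Z)={3,4,5} D(U)={4,5,6,7} D(W)={6,7,8}: Z {3,4,5}->{3,4}; U {4,5,6,7}->{4,5}; W {6,7,8}->{7,8}
So after all 4 constraints: D(W) = {7,8}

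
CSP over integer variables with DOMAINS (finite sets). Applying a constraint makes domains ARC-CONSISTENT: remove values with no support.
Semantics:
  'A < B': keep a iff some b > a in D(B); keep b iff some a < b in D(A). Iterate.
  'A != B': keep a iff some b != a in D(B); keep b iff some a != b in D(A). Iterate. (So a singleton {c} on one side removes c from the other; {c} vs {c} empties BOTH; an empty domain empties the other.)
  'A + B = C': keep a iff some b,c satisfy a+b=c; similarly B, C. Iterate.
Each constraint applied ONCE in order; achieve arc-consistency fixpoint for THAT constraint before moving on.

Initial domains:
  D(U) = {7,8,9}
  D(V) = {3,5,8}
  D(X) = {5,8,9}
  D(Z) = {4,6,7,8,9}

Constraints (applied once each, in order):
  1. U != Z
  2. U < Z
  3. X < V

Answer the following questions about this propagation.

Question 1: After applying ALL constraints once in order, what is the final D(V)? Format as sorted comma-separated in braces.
Constraint 1 (U != Z) on D(U)={7,8,9} D(Z)={4,6,7,8,9}: no change
Constraint 2 (U < Z) on D(U)={7,8,9} D(Z)={4,6,7,8,9}: U {7,8,9}->{7,8}; Z {4,6,7,8,9}->{8,9}
Constraint 3 (X < V) on D(X)={5,8,9} D(V)={3,5,8}: X {5,8,9}->{5}; V {3,5,8}->{8}
So after all 3 constraints: D(V) = {8}

Answer: {8}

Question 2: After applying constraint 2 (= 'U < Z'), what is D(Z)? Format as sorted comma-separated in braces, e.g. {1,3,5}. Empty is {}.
Answer: {8,9}

Derivation:
Constraint 1 (U != Z) on D(U)={7,8,9} D(Z)={4,6,7,8,9}: no change
Constraint 2 (U < Z) on D(U)={7,8,9} D(Z)={4,6,7,8,9}: U {7,8,9}->{7,8}; Z {4,6,7,8,9}->{8,9}
So after constraint 2: D(Z) = {8,9}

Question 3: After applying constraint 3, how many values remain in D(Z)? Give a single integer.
Answer: 2

Derivation:
Constraint 1 (U != Z) on D(U)={7,8,9} D(Z)={4,6,7,8,9}: no change
Constraint 2 (U < Z) on D(U)={7,8,9} D(Z)={4,6,7,8,9}: U {7,8,9}->{7,8}; Z {4,6,7,8,9}->{8,9}
Constraint 3 (X < V) on D(X)={5,8,9} D(V)={3,5,8}: X {5,8,9}->{5}; V {3,5,8}->{8}
So after constraint 3: D(Z)={8,9}, size = 2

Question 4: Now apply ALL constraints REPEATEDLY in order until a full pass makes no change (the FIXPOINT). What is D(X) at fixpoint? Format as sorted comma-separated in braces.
Answer: {5}

Derivation:
pass 0 (initial): D(X)={5,8,9}
pass 1: U {7,8,9}->{7,8}; V {3,5,8}->{8}; X {5,8,9}->{5}; Z {4,6,7,8,9}->{8,9}
pass 2: no change
Fixpoint after 2 passes: D(X) = {5}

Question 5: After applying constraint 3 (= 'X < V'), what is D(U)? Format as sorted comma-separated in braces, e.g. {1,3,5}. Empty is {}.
Constraint 1 (U != Z) on D(U)={7,8,9} D(Z)={4,6,7,8,9}: no change
Constraint 2 (U < Z) on D(U)={7,8,9} D(Z)={4,6,7,8,9}: U {7,8,9}->{7,8}; Z {4,6,7,8,9}->{8,9}
Constraint 3 (X < V) on D(X)={5,8,9} D(V)={3,5,8}: X {5,8,9}->{5}; V {3,5,8}->{8}
So after constraint 3: D(U) = {7,8}

Answer: {7,8}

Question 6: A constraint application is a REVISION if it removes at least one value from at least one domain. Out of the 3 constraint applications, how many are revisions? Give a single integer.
Constraint 1 (U != Z) on D(U)={7,8,9} D(Z)={4,6,7,8,9}: no change => not a revision
Constraint 2 (U < Z) on D(U)={7,8,9} D(Z)={4,6,7,8,9}: U {7,8,9}->{7,8}; Z {4,6,7,8,9}->{8,9} => REVISION
Constraint 3 (X < V) on D(X)={5,8,9} D(V)={3,5,8}: X {5,8,9}->{5}; V {3,5,8}->{8} => REVISION
Total revisions = 2

Answer: 2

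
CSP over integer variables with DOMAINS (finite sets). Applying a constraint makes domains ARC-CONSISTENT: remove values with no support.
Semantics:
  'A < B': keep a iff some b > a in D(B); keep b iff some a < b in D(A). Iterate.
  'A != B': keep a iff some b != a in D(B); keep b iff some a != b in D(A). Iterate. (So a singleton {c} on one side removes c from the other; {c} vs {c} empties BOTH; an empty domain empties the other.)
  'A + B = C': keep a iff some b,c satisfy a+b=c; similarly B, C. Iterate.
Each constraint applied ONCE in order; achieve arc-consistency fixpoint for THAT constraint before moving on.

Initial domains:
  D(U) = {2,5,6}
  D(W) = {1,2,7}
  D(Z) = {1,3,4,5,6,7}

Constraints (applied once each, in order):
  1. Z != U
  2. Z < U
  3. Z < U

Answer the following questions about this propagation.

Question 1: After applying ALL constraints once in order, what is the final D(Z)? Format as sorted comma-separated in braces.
Answer: {1,3,4,5}

Derivation:
Constraint 1 (Z != U) on D(Z)={1,3,4,5,6,7} D(U)={2,5,6}: no change
Constraint 2 (Z < U) on D(Z)={1,3,4,5,6,7} D(U)={2,5,6}: Z {1,3,4,5,6,7}->{1,3,4,5}
Constraint 3 (Z < U) on D(Z)={1,3,4,5} D(U)={2,5,6}: no change
So after all 3 constraints: D(Z) = {1,3,4,5}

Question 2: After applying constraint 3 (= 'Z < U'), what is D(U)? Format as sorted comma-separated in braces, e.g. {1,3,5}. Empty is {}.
Answer: {2,5,6}

Derivation:
Constraint 1 (Z != U) on D(Z)={1,3,4,5,6,7} D(U)={2,5,6}: no change
Constraint 2 (Z < U) on D(Z)={1,3,4,5,6,7} D(U)={2,5,6}: Z {1,3,4,5,6,7}->{1,3,4,5}
Constraint 3 (Z < U) on D(Z)={1,3,4,5} D(U)={2,5,6}: no change
So after constraint 3: D(U) = {2,5,6}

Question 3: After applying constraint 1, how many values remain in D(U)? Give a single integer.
Answer: 3

Derivation:
Constraint 1 (Z != U) on D(Z)={1,3,4,5,6,7} D(U)={2,5,6}: no change
So after constraint 1: D(U)={2,5,6}, size = 3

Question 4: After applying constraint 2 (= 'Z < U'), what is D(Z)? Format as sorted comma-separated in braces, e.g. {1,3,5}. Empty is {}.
Answer: {1,3,4,5}

Derivation:
Constraint 1 (Z != U) on D(Z)={1,3,4,5,6,7} D(U)={2,5,6}: no change
Constraint 2 (Z < U) on D(Z)={1,3,4,5,6,7} D(U)={2,5,6}: Z {1,3,4,5,6,7}->{1,3,4,5}
So after constraint 2: D(Z) = {1,3,4,5}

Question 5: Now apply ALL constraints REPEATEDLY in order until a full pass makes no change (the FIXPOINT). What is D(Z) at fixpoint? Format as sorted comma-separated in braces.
pass 0 (initial): D(Z)={1,3,4,5,6,7}
pass 1: Z {1,3,4,5,6,7}->{1,3,4,5}
pass 2: no change
Fixpoint after 2 passes: D(Z) = {1,3,4,5}

Answer: {1,3,4,5}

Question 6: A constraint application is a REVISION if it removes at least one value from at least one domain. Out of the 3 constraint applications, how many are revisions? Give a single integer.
Answer: 1

Derivation:
Constraint 1 (Z != U) on D(Z)={1,3,4,5,6,7} D(U)={2,5,6}: no change => not a revision
Constraint 2 (Z < U) on D(Z)={1,3,4,5,6,7} D(U)={2,5,6}: Z {1,3,4,5,6,7}->{1,3,4,5} => REVISION
Constraint 3 (Z < U) on D(Z)={1,3,4,5} D(U)={2,5,6}: no change => not a revision
Total revisions = 1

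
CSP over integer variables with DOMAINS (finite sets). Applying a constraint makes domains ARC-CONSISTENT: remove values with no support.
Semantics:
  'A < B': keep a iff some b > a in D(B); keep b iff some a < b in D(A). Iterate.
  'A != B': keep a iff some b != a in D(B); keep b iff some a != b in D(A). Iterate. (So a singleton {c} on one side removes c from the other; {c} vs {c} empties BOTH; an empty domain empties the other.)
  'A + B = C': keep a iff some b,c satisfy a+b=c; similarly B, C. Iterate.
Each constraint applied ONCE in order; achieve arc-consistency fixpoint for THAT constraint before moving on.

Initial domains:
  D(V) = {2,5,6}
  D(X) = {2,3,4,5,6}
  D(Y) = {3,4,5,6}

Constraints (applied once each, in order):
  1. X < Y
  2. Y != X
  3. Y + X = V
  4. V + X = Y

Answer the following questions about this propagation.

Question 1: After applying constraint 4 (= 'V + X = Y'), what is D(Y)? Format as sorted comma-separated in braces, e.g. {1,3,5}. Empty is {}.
Constraint 1 (X < Y) on D(X)={2,3,4,5,6} D(Y)={3,4,5,6}: X {2,3,4,5,6}->{2,3,4,5}
Constraint 2 (Y != X) on D(Y)={3,4,5,6} D(X)={2,3,4,5}: no change
Constraint 3 (Y + X = V) on D(Y)={3,4,5,6} D(X)={2,3,4,5} D(V)={2,5,6}: Y {3,4,5,6}->{3,4}; X {2,3,4,5}->{2,3}; V {2,5,6}->{5,6}
Constraint 4 (V + X = Y) on D(V)={5,6} D(X)={2,3} D(Y)={3,4}: V {5,6}->{}; X {2,3}->{}; Y {3,4}->{}
So after constraint 4: D(Y) = {}

Answer: {}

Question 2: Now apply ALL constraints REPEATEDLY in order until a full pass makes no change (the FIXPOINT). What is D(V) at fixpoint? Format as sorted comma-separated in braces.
pass 0 (initial): D(V)={2,5,6}
pass 1: V {2,5,6}->{}; X {2,3,4,5,6}->{}; Y {3,4,5,6}->{}
pass 2: no change
Fixpoint after 2 passes: D(V) = {}

Answer: {}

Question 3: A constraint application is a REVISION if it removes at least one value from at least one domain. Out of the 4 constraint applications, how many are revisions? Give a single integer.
Answer: 3

Derivation:
Constraint 1 (X < Y) on D(X)={2,3,4,5,6} D(Y)={3,4,5,6}: X {2,3,4,5,6}->{2,3,4,5} => REVISION
Constraint 2 (Y != X) on D(Y)={3,4,5,6} D(X)={2,3,4,5}: no change => not a revision
Constraint 3 (Y + X = V) on D(Y)={3,4,5,6} D(X)={2,3,4,5} D(V)={2,5,6}: Y {3,4,5,6}->{3,4}; X {2,3,4,5}->{2,3}; V {2,5,6}->{5,6} => REVISION
Constraint 4 (V + X = Y) on D(V)={5,6} D(X)={2,3} D(Y)={3,4}: V {5,6}->{}; X {2,3}->{}; Y {3,4}->{} => REVISION
Total revisions = 3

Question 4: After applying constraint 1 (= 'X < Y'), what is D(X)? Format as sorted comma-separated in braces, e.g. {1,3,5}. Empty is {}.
Constraint 1 (X < Y) on D(X)={2,3,4,5,6} D(Y)={3,4,5,6}: X {2,3,4,5,6}->{2,3,4,5}
So after constraint 1: D(X) = {2,3,4,5}

Answer: {2,3,4,5}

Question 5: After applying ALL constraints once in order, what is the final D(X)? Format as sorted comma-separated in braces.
Constraint 1 (X < Y) on D(X)={2,3,4,5,6} D(Y)={3,4,5,6}: X {2,3,4,5,6}->{2,3,4,5}
Constraint 2 (Y != X) on D(Y)={3,4,5,6} D(X)={2,3,4,5}: no change
Constraint 3 (Y + X = V) on D(Y)={3,4,5,6} D(X)={2,3,4,5} D(V)={2,5,6}: Y {3,4,5,6}->{3,4}; X {2,3,4,5}->{2,3}; V {2,5,6}->{5,6}
Constraint 4 (V + X = Y) on D(V)={5,6} D(X)={2,3} D(Y)={3,4}: V {5,6}->{}; X {2,3}->{}; Y {3,4}->{}
So after all 4 constraints: D(X) = {}

Answer: {}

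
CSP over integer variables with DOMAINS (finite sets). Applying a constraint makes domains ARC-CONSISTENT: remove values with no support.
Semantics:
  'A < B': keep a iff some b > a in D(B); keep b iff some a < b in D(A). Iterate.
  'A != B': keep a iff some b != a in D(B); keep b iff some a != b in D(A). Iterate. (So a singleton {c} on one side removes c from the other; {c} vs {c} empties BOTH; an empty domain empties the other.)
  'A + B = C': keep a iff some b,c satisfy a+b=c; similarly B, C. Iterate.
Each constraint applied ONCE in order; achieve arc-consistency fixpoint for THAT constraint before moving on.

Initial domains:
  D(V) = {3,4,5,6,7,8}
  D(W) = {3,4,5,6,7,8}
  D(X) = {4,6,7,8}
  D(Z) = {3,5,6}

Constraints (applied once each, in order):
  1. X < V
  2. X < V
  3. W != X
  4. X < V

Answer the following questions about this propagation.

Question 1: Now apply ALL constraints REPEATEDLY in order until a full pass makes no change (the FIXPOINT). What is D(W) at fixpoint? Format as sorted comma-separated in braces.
Answer: {3,4,5,6,7,8}

Derivation:
pass 0 (initial): D(W)={3,4,5,6,7,8}
pass 1: V {3,4,5,6,7,8}->{5,6,7,8}; X {4,6,7,8}->{4,6,7}
pass 2: no change
Fixpoint after 2 passes: D(W) = {3,4,5,6,7,8}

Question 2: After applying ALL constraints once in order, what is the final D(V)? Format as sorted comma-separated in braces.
Constraint 1 (X < V) on D(X)={4,6,7,8} D(V)={3,4,5,6,7,8}: X {4,6,7,8}->{4,6,7}; V {3,4,5,6,7,8}->{5,6,7,8}
Constraint 2 (X < V) on D(X)={4,6,7} D(V)={5,6,7,8}: no change
Constraint 3 (W != X) on D(W)={3,4,5,6,7,8} D(X)={4,6,7}: no change
Constraint 4 (X < V) on D(X)={4,6,7} D(V)={5,6,7,8}: no change
So after all 4 constraints: D(V) = {5,6,7,8}

Answer: {5,6,7,8}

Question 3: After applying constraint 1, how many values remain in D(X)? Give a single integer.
Answer: 3

Derivation:
Constraint 1 (X < V) on D(X)={4,6,7,8} D(V)={3,4,5,6,7,8}: X {4,6,7,8}->{4,6,7}; V {3,4,5,6,7,8}->{5,6,7,8}
So after constraint 1: D(X)={4,6,7}, size = 3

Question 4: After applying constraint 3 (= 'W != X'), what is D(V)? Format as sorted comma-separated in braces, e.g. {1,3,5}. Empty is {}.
Answer: {5,6,7,8}

Derivation:
Constraint 1 (X < V) on D(X)={4,6,7,8} D(V)={3,4,5,6,7,8}: X {4,6,7,8}->{4,6,7}; V {3,4,5,6,7,8}->{5,6,7,8}
Constraint 2 (X < V) on D(X)={4,6,7} D(V)={5,6,7,8}: no change
Constraint 3 (W != X) on D(W)={3,4,5,6,7,8} D(X)={4,6,7}: no change
So after constraint 3: D(V) = {5,6,7,8}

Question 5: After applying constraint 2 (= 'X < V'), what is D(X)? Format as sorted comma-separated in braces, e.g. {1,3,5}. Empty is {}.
Constraint 1 (X < V) on D(X)={4,6,7,8} D(V)={3,4,5,6,7,8}: X {4,6,7,8}->{4,6,7}; V {3,4,5,6,7,8}->{5,6,7,8}
Constraint 2 (X < V) on D(X)={4,6,7} D(V)={5,6,7,8}: no change
So after constraint 2: D(X) = {4,6,7}

Answer: {4,6,7}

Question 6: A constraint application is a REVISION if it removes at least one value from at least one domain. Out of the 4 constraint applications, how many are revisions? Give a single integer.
Constraint 1 (X < V) on D(X)={4,6,7,8} D(V)={3,4,5,6,7,8}: X {4,6,7,8}->{4,6,7}; V {3,4,5,6,7,8}->{5,6,7,8} => REVISION
Constraint 2 (X < V) on D(X)={4,6,7} D(V)={5,6,7,8}: no change => not a revision
Constraint 3 (W != X) on D(W)={3,4,5,6,7,8} D(X)={4,6,7}: no change => not a revision
Constraint 4 (X < V) on D(X)={4,6,7} D(V)={5,6,7,8}: no change => not a revision
Total revisions = 1

Answer: 1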